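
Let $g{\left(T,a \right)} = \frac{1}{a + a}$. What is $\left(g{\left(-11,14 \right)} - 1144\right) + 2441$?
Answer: $\frac{36317}{28} \approx 1297.0$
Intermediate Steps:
$g{\left(T,a \right)} = \frac{1}{2 a}$
$\left(g{\left(-11,14 \right)} - 1144\right) + 2441 = \left(\frac{1}{2 \cdot 14} - 1144\right) + 2441 = \left(\frac{1}{2} \cdot \frac{1}{14} - 1144\right) + 2441 = \left(\frac{1}{28} - 1144\right) + 2441 = - \frac{32031}{28} + 2441 = \frac{36317}{28}$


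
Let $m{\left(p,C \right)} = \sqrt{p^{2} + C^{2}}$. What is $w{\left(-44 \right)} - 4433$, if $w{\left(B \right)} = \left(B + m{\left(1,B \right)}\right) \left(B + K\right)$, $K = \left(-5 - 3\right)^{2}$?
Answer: $-5313 + 20 \sqrt{1937} \approx -4432.8$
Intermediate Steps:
$K = 64$ ($K = \left(-8\right)^{2} = 64$)
$m{\left(p,C \right)} = \sqrt{C^{2} + p^{2}}$
$w{\left(B \right)} = \left(64 + B\right) \left(B + \sqrt{1 + B^{2}}\right)$ ($w{\left(B \right)} = \left(B + \sqrt{B^{2} + 1^{2}}\right) \left(B + 64\right) = \left(B + \sqrt{B^{2} + 1}\right) \left(64 + B\right) = \left(B + \sqrt{1 + B^{2}}\right) \left(64 + B\right) = \left(64 + B\right) \left(B + \sqrt{1 + B^{2}}\right)$)
$w{\left(-44 \right)} - 4433 = \left(\left(-44\right)^{2} + 64 \left(-44\right) + 64 \sqrt{1 + \left(-44\right)^{2}} - 44 \sqrt{1 + \left(-44\right)^{2}}\right) - 4433 = \left(1936 - 2816 + 64 \sqrt{1 + 1936} - 44 \sqrt{1 + 1936}\right) - 4433 = \left(1936 - 2816 + 64 \sqrt{1937} - 44 \sqrt{1937}\right) - 4433 = \left(-880 + 20 \sqrt{1937}\right) - 4433 = -5313 + 20 \sqrt{1937}$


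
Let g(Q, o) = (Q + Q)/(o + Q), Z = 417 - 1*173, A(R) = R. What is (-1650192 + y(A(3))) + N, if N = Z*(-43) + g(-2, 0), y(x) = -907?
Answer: -1661589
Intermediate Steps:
Z = 244 (Z = 417 - 173 = 244)
g(Q, o) = 2*Q/(Q + o) (g(Q, o) = (2*Q)/(Q + o) = 2*Q/(Q + o))
N = -10490 (N = 244*(-43) + 2*(-2)/(-2 + 0) = -10492 + 2*(-2)/(-2) = -10492 + 2*(-2)*(-½) = -10492 + 2 = -10490)
(-1650192 + y(A(3))) + N = (-1650192 - 907) - 10490 = -1651099 - 10490 = -1661589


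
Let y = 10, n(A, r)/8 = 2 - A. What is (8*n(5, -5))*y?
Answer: -1920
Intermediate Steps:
n(A, r) = 16 - 8*A (n(A, r) = 8*(2 - A) = 16 - 8*A)
(8*n(5, -5))*y = (8*(16 - 8*5))*10 = (8*(16 - 40))*10 = (8*(-24))*10 = -192*10 = -1920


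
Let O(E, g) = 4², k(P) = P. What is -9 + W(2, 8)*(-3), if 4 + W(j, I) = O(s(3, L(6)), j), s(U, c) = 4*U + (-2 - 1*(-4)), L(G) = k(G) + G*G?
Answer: -45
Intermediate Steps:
L(G) = G + G² (L(G) = G + G*G = G + G²)
s(U, c) = 2 + 4*U (s(U, c) = 4*U + (-2 + 4) = 4*U + 2 = 2 + 4*U)
O(E, g) = 16
W(j, I) = 12 (W(j, I) = -4 + 16 = 12)
-9 + W(2, 8)*(-3) = -9 + 12*(-3) = -9 - 36 = -45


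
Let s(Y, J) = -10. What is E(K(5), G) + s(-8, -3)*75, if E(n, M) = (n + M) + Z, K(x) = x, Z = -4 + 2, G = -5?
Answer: -752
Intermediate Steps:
Z = -2
E(n, M) = -2 + M + n (E(n, M) = (n + M) - 2 = (M + n) - 2 = -2 + M + n)
E(K(5), G) + s(-8, -3)*75 = (-2 - 5 + 5) - 10*75 = -2 - 750 = -752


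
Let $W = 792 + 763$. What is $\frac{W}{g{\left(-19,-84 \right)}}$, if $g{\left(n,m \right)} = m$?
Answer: $- \frac{1555}{84} \approx -18.512$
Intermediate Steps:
$W = 1555$
$\frac{W}{g{\left(-19,-84 \right)}} = \frac{1555}{-84} = 1555 \left(- \frac{1}{84}\right) = - \frac{1555}{84}$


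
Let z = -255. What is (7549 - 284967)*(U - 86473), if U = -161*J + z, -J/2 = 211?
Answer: 5211574548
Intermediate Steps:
J = -422 (J = -2*211 = -422)
U = 67687 (U = -161*(-422) - 255 = 67942 - 255 = 67687)
(7549 - 284967)*(U - 86473) = (7549 - 284967)*(67687 - 86473) = -277418*(-18786) = 5211574548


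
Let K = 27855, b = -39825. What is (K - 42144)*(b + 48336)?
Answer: -121613679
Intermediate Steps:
(K - 42144)*(b + 48336) = (27855 - 42144)*(-39825 + 48336) = -14289*8511 = -121613679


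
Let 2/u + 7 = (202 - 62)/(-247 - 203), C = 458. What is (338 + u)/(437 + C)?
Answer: 111112/294455 ≈ 0.37735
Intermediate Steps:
u = -90/329 (u = 2/(-7 + (202 - 62)/(-247 - 203)) = 2/(-7 + 140/(-450)) = 2/(-7 + 140*(-1/450)) = 2/(-7 - 14/45) = 2/(-329/45) = 2*(-45/329) = -90/329 ≈ -0.27356)
(338 + u)/(437 + C) = (338 - 90/329)/(437 + 458) = (111112/329)/895 = (111112/329)*(1/895) = 111112/294455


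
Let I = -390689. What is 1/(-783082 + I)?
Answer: -1/1173771 ≈ -8.5195e-7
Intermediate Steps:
1/(-783082 + I) = 1/(-783082 - 390689) = 1/(-1173771) = -1/1173771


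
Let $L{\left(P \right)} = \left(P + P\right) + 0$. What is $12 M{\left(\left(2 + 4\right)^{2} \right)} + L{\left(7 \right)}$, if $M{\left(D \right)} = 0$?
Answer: $14$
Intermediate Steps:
$L{\left(P \right)} = 2 P$ ($L{\left(P \right)} = 2 P + 0 = 2 P$)
$12 M{\left(\left(2 + 4\right)^{2} \right)} + L{\left(7 \right)} = 12 \cdot 0 + 2 \cdot 7 = 0 + 14 = 14$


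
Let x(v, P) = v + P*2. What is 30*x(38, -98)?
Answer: -4740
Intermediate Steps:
x(v, P) = v + 2*P
30*x(38, -98) = 30*(38 + 2*(-98)) = 30*(38 - 196) = 30*(-158) = -4740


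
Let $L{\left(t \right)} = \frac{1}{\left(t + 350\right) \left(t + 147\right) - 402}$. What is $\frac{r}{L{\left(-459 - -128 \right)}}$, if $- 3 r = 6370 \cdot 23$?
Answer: $\frac{571095980}{3} \approx 1.9037 \cdot 10^{8}$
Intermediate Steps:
$L{\left(t \right)} = \frac{1}{-402 + \left(147 + t\right) \left(350 + t\right)}$ ($L{\left(t \right)} = \frac{1}{\left(350 + t\right) \left(147 + t\right) - 402} = \frac{1}{\left(147 + t\right) \left(350 + t\right) - 402} = \frac{1}{-402 + \left(147 + t\right) \left(350 + t\right)}$)
$r = - \frac{146510}{3}$ ($r = - \frac{6370 \cdot 23}{3} = \left(- \frac{1}{3}\right) 146510 = - \frac{146510}{3} \approx -48837.0$)
$\frac{r}{L{\left(-459 - -128 \right)}} = - \frac{146510}{3 \frac{1}{51048 + \left(-459 - -128\right)^{2} + 497 \left(-459 - -128\right)}} = - \frac{146510}{3 \frac{1}{51048 + \left(-459 + 128\right)^{2} + 497 \left(-459 + 128\right)}} = - \frac{146510}{3 \frac{1}{51048 + \left(-331\right)^{2} + 497 \left(-331\right)}} = - \frac{146510}{3 \frac{1}{51048 + 109561 - 164507}} = - \frac{146510}{3 \frac{1}{-3898}} = - \frac{146510}{3 \left(- \frac{1}{3898}\right)} = \left(- \frac{146510}{3}\right) \left(-3898\right) = \frac{571095980}{3}$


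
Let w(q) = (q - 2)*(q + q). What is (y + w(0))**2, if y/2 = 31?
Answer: 3844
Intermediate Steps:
y = 62 (y = 2*31 = 62)
w(q) = 2*q*(-2 + q) (w(q) = (-2 + q)*(2*q) = 2*q*(-2 + q))
(y + w(0))**2 = (62 + 2*0*(-2 + 0))**2 = (62 + 2*0*(-2))**2 = (62 + 0)**2 = 62**2 = 3844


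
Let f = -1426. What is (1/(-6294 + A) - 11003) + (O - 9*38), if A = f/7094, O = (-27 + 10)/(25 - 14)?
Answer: -2786494214189/245580841 ≈ -11347.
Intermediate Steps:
O = -17/11 ≈ -1.5455
A = -713/3547 (A = -1426/7094 = -1426*1/7094 = -713/3547 ≈ -0.20101)
(1/(-6294 + A) - 11003) + (O - 9*38) = (1/(-6294 - 713/3547) - 11003) + (-17/11 - 9*38) = (1/(-22325531/3547) - 11003) + (-17/11 - 342) = (-3547/22325531 - 11003) - 3779/11 = -245647821140/22325531 - 3779/11 = -2786494214189/245580841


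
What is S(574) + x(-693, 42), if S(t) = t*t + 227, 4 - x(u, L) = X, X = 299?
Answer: 329408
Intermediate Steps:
x(u, L) = -295 (x(u, L) = 4 - 1*299 = 4 - 299 = -295)
S(t) = 227 + t**2 (S(t) = t**2 + 227 = 227 + t**2)
S(574) + x(-693, 42) = (227 + 574**2) - 295 = (227 + 329476) - 295 = 329703 - 295 = 329408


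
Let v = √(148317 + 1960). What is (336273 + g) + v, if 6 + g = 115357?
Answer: 451624 + √150277 ≈ 4.5201e+5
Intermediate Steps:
g = 115351 (g = -6 + 115357 = 115351)
v = √150277 ≈ 387.66
(336273 + g) + v = (336273 + 115351) + √150277 = 451624 + √150277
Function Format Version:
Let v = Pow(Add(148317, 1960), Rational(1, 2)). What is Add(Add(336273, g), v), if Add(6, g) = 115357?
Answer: Add(451624, Pow(150277, Rational(1, 2))) ≈ 4.5201e+5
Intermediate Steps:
g = 115351 (g = Add(-6, 115357) = 115351)
v = Pow(150277, Rational(1, 2)) ≈ 387.66
Add(Add(336273, g), v) = Add(Add(336273, 115351), Pow(150277, Rational(1, 2))) = Add(451624, Pow(150277, Rational(1, 2)))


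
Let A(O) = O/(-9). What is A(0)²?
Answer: 0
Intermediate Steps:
A(O) = -O/9 (A(O) = O*(-⅑) = -O/9)
A(0)² = (-⅑*0)² = 0² = 0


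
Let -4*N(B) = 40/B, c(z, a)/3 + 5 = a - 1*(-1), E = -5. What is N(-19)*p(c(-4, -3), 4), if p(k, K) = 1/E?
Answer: -2/19 ≈ -0.10526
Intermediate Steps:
c(z, a) = -12 + 3*a (c(z, a) = -15 + 3*(a - 1*(-1)) = -15 + 3*(a + 1) = -15 + 3*(1 + a) = -15 + (3 + 3*a) = -12 + 3*a)
p(k, K) = -1/5 (p(k, K) = 1/(-5) = -1/5)
N(B) = -10/B
N(-19)*p(c(-4, -3), 4) = -10/(-19)*(-1/5) = -10*(-1/19)*(-1/5) = (10/19)*(-1/5) = -2/19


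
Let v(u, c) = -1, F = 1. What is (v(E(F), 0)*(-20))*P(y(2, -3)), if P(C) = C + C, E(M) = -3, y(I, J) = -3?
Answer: -120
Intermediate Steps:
P(C) = 2*C
(v(E(F), 0)*(-20))*P(y(2, -3)) = (-1*(-20))*(2*(-3)) = 20*(-6) = -120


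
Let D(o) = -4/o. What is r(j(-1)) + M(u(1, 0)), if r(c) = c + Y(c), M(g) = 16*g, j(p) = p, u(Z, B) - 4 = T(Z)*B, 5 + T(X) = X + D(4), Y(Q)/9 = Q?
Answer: 54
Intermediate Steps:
Y(Q) = 9*Q
T(X) = -6 + X (T(X) = -5 + (X - 4/4) = -5 + (X - 4*1/4) = -5 + (X - 1) = -5 + (-1 + X) = -6 + X)
u(Z, B) = 4 + B*(-6 + Z) (u(Z, B) = 4 + (-6 + Z)*B = 4 + B*(-6 + Z))
r(c) = 10*c (r(c) = c + 9*c = 10*c)
r(j(-1)) + M(u(1, 0)) = 10*(-1) + 16*(4 + 0*(-6 + 1)) = -10 + 16*(4 + 0*(-5)) = -10 + 16*(4 + 0) = -10 + 16*4 = -10 + 64 = 54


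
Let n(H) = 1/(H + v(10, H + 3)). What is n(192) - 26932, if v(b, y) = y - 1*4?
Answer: -10314955/383 ≈ -26932.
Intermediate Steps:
v(b, y) = -4 + y (v(b, y) = y - 4 = -4 + y)
n(H) = 1/(-1 + 2*H) (n(H) = 1/(H + (-4 + (H + 3))) = 1/(H + (-4 + (3 + H))) = 1/(H + (-1 + H)) = 1/(-1 + 2*H))
n(192) - 26932 = 1/(-1 + 2*192) - 26932 = 1/(-1 + 384) - 26932 = 1/383 - 26932 = -10314955/383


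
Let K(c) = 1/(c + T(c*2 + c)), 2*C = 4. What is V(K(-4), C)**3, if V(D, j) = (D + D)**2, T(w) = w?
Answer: 1/262144 ≈ 3.8147e-6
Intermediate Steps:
C = 2 (C = (1/2)*4 = 2)
K(c) = 1/(4*c) (K(c) = 1/(c + (c*2 + c)) = 1/(c + (2*c + c)) = 1/(c + 3*c) = 1/(4*c))
V(D, j) = 4*D**2 (V(D, j) = (2*D)**2 = 4*D**2)
V(K(-4), C)**3 = (4*((1/4)/(-4))**2)**3 = (4*((1/4)*(-1/4))**2)**3 = (4*(-1/16)**2)**3 = (4*(1/256))**3 = (1/64)**3 = 1/262144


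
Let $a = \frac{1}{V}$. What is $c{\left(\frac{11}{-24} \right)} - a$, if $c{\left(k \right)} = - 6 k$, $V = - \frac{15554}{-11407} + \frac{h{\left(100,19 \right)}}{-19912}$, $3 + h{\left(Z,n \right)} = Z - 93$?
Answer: $\frac{56767661}{28151420} \approx 2.0165$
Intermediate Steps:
$h{\left(Z,n \right)} = -96 + Z$ ($h{\left(Z,n \right)} = -3 + \left(Z - 93\right) = -3 + \left(-93 + Z\right) = -96 + Z$)
$V = \frac{7037855}{5162186}$ ($V = - \frac{15554}{-11407} + \frac{-96 + 100}{-19912} = \left(-15554\right) \left(- \frac{1}{11407}\right) + 4 \left(- \frac{1}{19912}\right) = \frac{1414}{1037} - \frac{1}{4978} = \frac{7037855}{5162186} \approx 1.3633$)
$a = \frac{5162186}{7037855}$ ($a = \frac{1}{\frac{7037855}{5162186}} = \frac{5162186}{7037855} \approx 0.73349$)
$c{\left(\frac{11}{-24} \right)} - a = - 6 \frac{11}{-24} - \frac{5162186}{7037855} = - 6 \cdot 11 \left(- \frac{1}{24}\right) - \frac{5162186}{7037855} = \left(-6\right) \left(- \frac{11}{24}\right) - \frac{5162186}{7037855} = \frac{11}{4} - \frac{5162186}{7037855} = \frac{56767661}{28151420}$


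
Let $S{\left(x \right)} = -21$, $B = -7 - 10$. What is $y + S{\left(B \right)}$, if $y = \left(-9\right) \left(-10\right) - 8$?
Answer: $61$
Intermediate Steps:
$B = -17$
$y = 82$ ($y = 90 - 8 = 82$)
$y + S{\left(B \right)} = 82 - 21 = 61$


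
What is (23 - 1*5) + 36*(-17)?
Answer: -594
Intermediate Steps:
(23 - 1*5) + 36*(-17) = (23 - 5) - 612 = 18 - 612 = -594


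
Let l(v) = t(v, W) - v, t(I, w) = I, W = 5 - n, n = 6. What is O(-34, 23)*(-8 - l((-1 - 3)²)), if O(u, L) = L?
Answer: -184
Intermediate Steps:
W = -1 (W = 5 - 1*6 = 5 - 6 = -1)
l(v) = 0 (l(v) = v - v = 0)
O(-34, 23)*(-8 - l((-1 - 3)²)) = 23*(-8 - 1*0) = 23*(-8 + 0) = 23*(-8) = -184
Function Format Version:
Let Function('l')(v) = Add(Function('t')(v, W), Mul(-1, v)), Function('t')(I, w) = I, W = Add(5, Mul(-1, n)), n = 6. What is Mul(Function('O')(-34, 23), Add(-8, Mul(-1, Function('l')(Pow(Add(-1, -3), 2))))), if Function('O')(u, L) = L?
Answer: -184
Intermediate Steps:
W = -1 (W = Add(5, Mul(-1, 6)) = Add(5, -6) = -1)
Function('l')(v) = 0 (Function('l')(v) = Add(v, Mul(-1, v)) = 0)
Mul(Function('O')(-34, 23), Add(-8, Mul(-1, Function('l')(Pow(Add(-1, -3), 2))))) = Mul(23, Add(-8, Mul(-1, 0))) = Mul(23, Add(-8, 0)) = Mul(23, -8) = -184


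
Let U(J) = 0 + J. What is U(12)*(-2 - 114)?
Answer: -1392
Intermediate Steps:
U(J) = J
U(12)*(-2 - 114) = 12*(-2 - 114) = 12*(-116) = -1392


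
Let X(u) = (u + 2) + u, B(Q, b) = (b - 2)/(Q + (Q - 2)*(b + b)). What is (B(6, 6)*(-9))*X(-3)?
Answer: 8/3 ≈ 2.6667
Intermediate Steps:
B(Q, b) = (-2 + b)/(Q + 2*b*(-2 + Q)) (B(Q, b) = (-2 + b)/(Q + (-2 + Q)*(2*b)) = (-2 + b)/(Q + 2*b*(-2 + Q)))
X(u) = 2 + 2*u (X(u) = (2 + u) + u = 2 + 2*u)
(B(6, 6)*(-9))*X(-3) = (((-2 + 6)/(6 - 4*6 + 2*6*6))*(-9))*(2 + 2*(-3)) = ((4/(6 - 24 + 72))*(-9))*(2 - 6) = ((4/54)*(-9))*(-4) = (((1/54)*4)*(-9))*(-4) = ((2/27)*(-9))*(-4) = -2/3*(-4) = 8/3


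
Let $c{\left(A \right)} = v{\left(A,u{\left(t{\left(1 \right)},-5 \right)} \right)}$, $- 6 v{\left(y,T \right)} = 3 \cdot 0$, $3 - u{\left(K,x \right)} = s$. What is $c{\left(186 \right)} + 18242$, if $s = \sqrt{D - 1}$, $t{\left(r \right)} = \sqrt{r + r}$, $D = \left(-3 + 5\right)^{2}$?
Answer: $18242$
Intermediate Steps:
$D = 4$ ($D = 2^{2} = 4$)
$t{\left(r \right)} = \sqrt{2} \sqrt{r}$ ($t{\left(r \right)} = \sqrt{2 r} = \sqrt{2} \sqrt{r}$)
$s = \sqrt{3}$ ($s = \sqrt{4 - 1} = \sqrt{3} \approx 1.732$)
$u{\left(K,x \right)} = 3 - \sqrt{3}$
$v{\left(y,T \right)} = 0$ ($v{\left(y,T \right)} = - \frac{3 \cdot 0}{6} = \left(- \frac{1}{6}\right) 0 = 0$)
$c{\left(A \right)} = 0$
$c{\left(186 \right)} + 18242 = 0 + 18242 = 18242$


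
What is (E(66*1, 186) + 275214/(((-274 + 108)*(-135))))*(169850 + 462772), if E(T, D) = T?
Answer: 61655129246/1245 ≈ 4.9522e+7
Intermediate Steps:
(E(66*1, 186) + 275214/(((-274 + 108)*(-135))))*(169850 + 462772) = (66*1 + 275214/(((-274 + 108)*(-135))))*(169850 + 462772) = (66 + 275214/((-166*(-135))))*632622 = (66 + 275214/22410)*632622 = (66 + 275214*(1/22410))*632622 = (66 + 45869/3735)*632622 = (292379/3735)*632622 = 61655129246/1245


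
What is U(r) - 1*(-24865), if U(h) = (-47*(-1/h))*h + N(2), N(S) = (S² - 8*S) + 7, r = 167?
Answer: 24907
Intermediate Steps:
N(S) = 7 + S² - 8*S
U(h) = 42 (U(h) = (-47*(-1/h))*h + (7 + 2² - 8*2) = (-(-47)/h)*h + (7 + 4 - 16) = (47/h)*h - 5 = 47 - 5 = 42)
U(r) - 1*(-24865) = 42 - 1*(-24865) = 42 + 24865 = 24907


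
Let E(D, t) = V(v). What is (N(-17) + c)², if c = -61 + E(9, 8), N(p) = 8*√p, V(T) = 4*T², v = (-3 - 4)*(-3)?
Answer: 2899121 + 27248*I*√17 ≈ 2.8991e+6 + 1.1235e+5*I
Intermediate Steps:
v = 21 (v = -7*(-3) = 21)
E(D, t) = 1764 (E(D, t) = 4*21² = 4*441 = 1764)
c = 1703 (c = -61 + 1764 = 1703)
(N(-17) + c)² = (8*√(-17) + 1703)² = (8*(I*√17) + 1703)² = (8*I*√17 + 1703)² = (1703 + 8*I*√17)²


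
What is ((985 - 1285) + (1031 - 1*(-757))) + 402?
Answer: 1890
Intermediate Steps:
((985 - 1285) + (1031 - 1*(-757))) + 402 = (-300 + (1031 + 757)) + 402 = (-300 + 1788) + 402 = 1488 + 402 = 1890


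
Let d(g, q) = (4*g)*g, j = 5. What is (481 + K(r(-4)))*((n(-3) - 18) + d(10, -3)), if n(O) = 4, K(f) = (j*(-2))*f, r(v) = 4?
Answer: 170226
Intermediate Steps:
d(g, q) = 4*g²
K(f) = -10*f (K(f) = (5*(-2))*f = -10*f)
(481 + K(r(-4)))*((n(-3) - 18) + d(10, -3)) = (481 - 10*4)*((4 - 18) + 4*10²) = (481 - 40)*(-14 + 4*100) = 441*(-14 + 400) = 441*386 = 170226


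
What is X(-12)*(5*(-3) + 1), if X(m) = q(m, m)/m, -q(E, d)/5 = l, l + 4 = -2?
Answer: 35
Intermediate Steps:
l = -6 (l = -4 - 2 = -6)
q(E, d) = 30 (q(E, d) = -5*(-6) = 30)
X(m) = 30/m
X(-12)*(5*(-3) + 1) = (30/(-12))*(5*(-3) + 1) = (30*(-1/12))*(-15 + 1) = -5/2*(-14) = 35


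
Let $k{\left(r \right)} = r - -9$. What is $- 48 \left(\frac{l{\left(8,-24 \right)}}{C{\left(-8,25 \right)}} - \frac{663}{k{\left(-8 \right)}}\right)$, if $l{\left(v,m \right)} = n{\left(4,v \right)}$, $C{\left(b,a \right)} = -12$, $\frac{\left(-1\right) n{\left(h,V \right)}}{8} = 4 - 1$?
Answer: $31728$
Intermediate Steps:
$n{\left(h,V \right)} = -24$ ($n{\left(h,V \right)} = - 8 \left(4 - 1\right) = \left(-8\right) 3 = -24$)
$k{\left(r \right)} = 9 + r$ ($k{\left(r \right)} = r + 9 = 9 + r$)
$l{\left(v,m \right)} = -24$
$- 48 \left(\frac{l{\left(8,-24 \right)}}{C{\left(-8,25 \right)}} - \frac{663}{k{\left(-8 \right)}}\right) = - 48 \left(- \frac{24}{-12} - \frac{663}{9 - 8}\right) = - 48 \left(\left(-24\right) \left(- \frac{1}{12}\right) - \frac{663}{1}\right) = - 48 \left(2 - 663\right) = \left(-48\right) \left(-661\right) = 31728$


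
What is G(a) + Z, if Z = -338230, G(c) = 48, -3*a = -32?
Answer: -338182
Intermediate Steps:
a = 32/3 (a = -⅓*(-32) = 32/3 ≈ 10.667)
G(a) + Z = 48 - 338230 = -338182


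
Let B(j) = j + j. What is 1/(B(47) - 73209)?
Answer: -1/73115 ≈ -1.3677e-5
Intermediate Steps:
B(j) = 2*j
1/(B(47) - 73209) = 1/(2*47 - 73209) = 1/(94 - 73209) = 1/(-73115) = -1/73115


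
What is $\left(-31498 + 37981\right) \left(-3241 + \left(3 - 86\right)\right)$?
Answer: $-21549492$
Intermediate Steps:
$\left(-31498 + 37981\right) \left(-3241 + \left(3 - 86\right)\right) = 6483 \left(-3241 + \left(3 - 86\right)\right) = 6483 \left(-3241 - 83\right) = 6483 \left(-3324\right) = -21549492$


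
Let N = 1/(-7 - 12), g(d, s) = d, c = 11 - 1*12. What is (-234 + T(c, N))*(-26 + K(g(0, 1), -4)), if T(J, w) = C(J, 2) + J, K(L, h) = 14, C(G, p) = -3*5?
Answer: 3000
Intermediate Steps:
C(G, p) = -15
c = -1 (c = 11 - 12 = -1)
N = -1/19 (N = 1/(-19) = -1/19 ≈ -0.052632)
T(J, w) = -15 + J
(-234 + T(c, N))*(-26 + K(g(0, 1), -4)) = (-234 + (-15 - 1))*(-26 + 14) = (-234 - 16)*(-12) = -250*(-12) = 3000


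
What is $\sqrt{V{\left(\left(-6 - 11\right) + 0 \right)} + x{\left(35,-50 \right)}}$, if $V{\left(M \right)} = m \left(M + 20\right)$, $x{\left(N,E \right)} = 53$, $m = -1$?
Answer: $5 \sqrt{2} \approx 7.0711$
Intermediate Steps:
$V{\left(M \right)} = -20 - M$ ($V{\left(M \right)} = - (M + 20) = - (20 + M) = -20 - M$)
$\sqrt{V{\left(\left(-6 - 11\right) + 0 \right)} + x{\left(35,-50 \right)}} = \sqrt{\left(-20 - \left(\left(-6 - 11\right) + 0\right)\right) + 53} = \sqrt{\left(-20 - \left(-17 + 0\right)\right) + 53} = \sqrt{\left(-20 - -17\right) + 53} = \sqrt{\left(-20 + 17\right) + 53} = \sqrt{-3 + 53} = \sqrt{50} = 5 \sqrt{2}$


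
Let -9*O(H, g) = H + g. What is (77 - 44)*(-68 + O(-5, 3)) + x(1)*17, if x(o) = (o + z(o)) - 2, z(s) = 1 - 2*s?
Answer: -6812/3 ≈ -2270.7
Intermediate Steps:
O(H, g) = -H/9 - g/9 (O(H, g) = -(H + g)/9 = -H/9 - g/9)
x(o) = -1 - o (x(o) = (o + (1 - 2*o)) - 2 = (1 - o) - 2 = -1 - o)
(77 - 44)*(-68 + O(-5, 3)) + x(1)*17 = (77 - 44)*(-68 + (-1/9*(-5) - 1/9*3)) + (-1 - 1*1)*17 = 33*(-68 + (5/9 - 1/3)) + (-1 - 1)*17 = 33*(-68 + 2/9) - 2*17 = 33*(-610/9) - 34 = -6710/3 - 34 = -6812/3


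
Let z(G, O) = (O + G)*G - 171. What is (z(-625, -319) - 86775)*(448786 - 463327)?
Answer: -7314908214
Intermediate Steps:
z(G, O) = -171 + G*(G + O) (z(G, O) = (G + O)*G - 171 = G*(G + O) - 171 = -171 + G*(G + O))
(z(-625, -319) - 86775)*(448786 - 463327) = ((-171 + (-625)**2 - 625*(-319)) - 86775)*(448786 - 463327) = ((-171 + 390625 + 199375) - 86775)*(-14541) = (589829 - 86775)*(-14541) = 503054*(-14541) = -7314908214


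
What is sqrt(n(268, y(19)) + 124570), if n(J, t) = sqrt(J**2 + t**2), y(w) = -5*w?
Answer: sqrt(124570 + sqrt(80849)) ≈ 353.35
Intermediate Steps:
sqrt(n(268, y(19)) + 124570) = sqrt(sqrt(268**2 + (-5*19)**2) + 124570) = sqrt(sqrt(71824 + (-95)**2) + 124570) = sqrt(sqrt(71824 + 9025) + 124570) = sqrt(sqrt(80849) + 124570) = sqrt(124570 + sqrt(80849))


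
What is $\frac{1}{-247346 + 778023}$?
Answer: $\frac{1}{530677} \approx 1.8844 \cdot 10^{-6}$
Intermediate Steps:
$\frac{1}{-247346 + 778023} = \frac{1}{530677}$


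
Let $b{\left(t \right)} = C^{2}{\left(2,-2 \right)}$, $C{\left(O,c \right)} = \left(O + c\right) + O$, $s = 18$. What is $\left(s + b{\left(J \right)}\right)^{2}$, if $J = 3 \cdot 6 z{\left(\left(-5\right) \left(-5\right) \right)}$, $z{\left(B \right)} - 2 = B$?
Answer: $484$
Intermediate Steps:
$C{\left(O,c \right)} = c + 2 O$
$z{\left(B \right)} = 2 + B$
$J = 486$ ($J = 3 \cdot 6 \left(2 - -25\right) = 18 \left(2 + 25\right) = 18 \cdot 27 = 486$)
$b{\left(t \right)} = 4$ ($b{\left(t \right)} = \left(-2 + 2 \cdot 2\right)^{2} = \left(-2 + 4\right)^{2} = 2^{2} = 4$)
$\left(s + b{\left(J \right)}\right)^{2} = \left(18 + 4\right)^{2} = 22^{2} = 484$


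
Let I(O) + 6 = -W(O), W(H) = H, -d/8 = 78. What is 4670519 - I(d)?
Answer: 4669901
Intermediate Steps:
d = -624 (d = -8*78 = -624)
I(O) = -6 - O
4670519 - I(d) = 4670519 - (-6 - 1*(-624)) = 4670519 - (-6 + 624) = 4670519 - 1*618 = 4670519 - 618 = 4669901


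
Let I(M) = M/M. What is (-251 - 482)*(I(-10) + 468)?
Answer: -343777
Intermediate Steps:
I(M) = 1
(-251 - 482)*(I(-10) + 468) = (-251 - 482)*(1 + 468) = -733*469 = -343777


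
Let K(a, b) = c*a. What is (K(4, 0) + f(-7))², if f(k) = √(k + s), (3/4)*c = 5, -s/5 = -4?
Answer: 6517/9 + 160*√13/3 ≈ 916.41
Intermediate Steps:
s = 20 (s = -5*(-4) = 20)
c = 20/3 (c = (4/3)*5 = 20/3 ≈ 6.6667)
f(k) = √(20 + k) (f(k) = √(k + 20) = √(20 + k))
K(a, b) = 20*a/3
(K(4, 0) + f(-7))² = ((20/3)*4 + √(20 - 7))² = (80/3 + √13)²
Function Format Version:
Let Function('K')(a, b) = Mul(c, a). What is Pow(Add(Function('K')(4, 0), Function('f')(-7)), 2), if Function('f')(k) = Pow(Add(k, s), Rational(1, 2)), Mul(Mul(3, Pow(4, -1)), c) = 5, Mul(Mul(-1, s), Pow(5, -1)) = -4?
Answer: Add(Rational(6517, 9), Mul(Rational(160, 3), Pow(13, Rational(1, 2)))) ≈ 916.41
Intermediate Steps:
s = 20 (s = Mul(-5, -4) = 20)
c = Rational(20, 3) (c = Mul(Rational(4, 3), 5) = Rational(20, 3) ≈ 6.6667)
Function('f')(k) = Pow(Add(20, k), Rational(1, 2)) (Function('f')(k) = Pow(Add(k, 20), Rational(1, 2)) = Pow(Add(20, k), Rational(1, 2)))
Function('K')(a, b) = Mul(Rational(20, 3), a)
Pow(Add(Function('K')(4, 0), Function('f')(-7)), 2) = Pow(Add(Mul(Rational(20, 3), 4), Pow(Add(20, -7), Rational(1, 2))), 2) = Pow(Add(Rational(80, 3), Pow(13, Rational(1, 2))), 2)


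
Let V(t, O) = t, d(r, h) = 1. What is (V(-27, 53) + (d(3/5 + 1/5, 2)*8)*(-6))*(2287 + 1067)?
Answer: -251550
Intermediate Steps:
(V(-27, 53) + (d(3/5 + 1/5, 2)*8)*(-6))*(2287 + 1067) = (-27 + (1*8)*(-6))*(2287 + 1067) = (-27 + 8*(-6))*3354 = (-27 - 48)*3354 = -75*3354 = -251550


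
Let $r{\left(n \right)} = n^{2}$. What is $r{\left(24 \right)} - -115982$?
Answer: $116558$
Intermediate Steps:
$r{\left(24 \right)} - -115982 = 24^{2} - -115982 = 576 + 115982 = 116558$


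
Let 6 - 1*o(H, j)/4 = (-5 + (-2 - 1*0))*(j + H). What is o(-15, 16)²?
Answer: 2704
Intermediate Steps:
o(H, j) = 24 + 28*H + 28*j (o(H, j) = 24 - 4*(-5 + (-2 - 1*0))*(j + H) = 24 - 4*(-5 + (-2 + 0))*(H + j) = 24 - 4*(-5 - 2)*(H + j) = 24 - (-28)*(H + j) = 24 - 4*(-7*H - 7*j) = 24 + (28*H + 28*j) = 24 + 28*H + 28*j)
o(-15, 16)² = (24 + 28*(-15) + 28*16)² = (24 - 420 + 448)² = 52² = 2704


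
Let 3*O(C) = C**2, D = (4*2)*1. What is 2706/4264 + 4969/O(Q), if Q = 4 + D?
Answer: 64993/624 ≈ 104.16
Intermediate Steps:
D = 8 (D = 8*1 = 8)
Q = 12 (Q = 4 + 8 = 12)
O(C) = C**2/3
2706/4264 + 4969/O(Q) = 2706/4264 + 4969/(((1/3)*12**2)) = 2706*(1/4264) + 4969/(((1/3)*144)) = 33/52 + 4969/48 = 64993/624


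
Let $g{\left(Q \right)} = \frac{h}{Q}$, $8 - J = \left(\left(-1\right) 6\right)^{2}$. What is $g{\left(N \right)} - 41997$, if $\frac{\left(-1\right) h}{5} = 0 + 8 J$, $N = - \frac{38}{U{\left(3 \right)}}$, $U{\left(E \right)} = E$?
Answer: $- \frac{799623}{19} \approx -42085.0$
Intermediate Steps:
$N = - \frac{38}{3} \approx -12.667$
$J = -28$ ($J = 8 - \left(\left(-1\right) 6\right)^{2} = 8 - \left(-6\right)^{2} = 8 - 36 = -28$)
$h = 1120$ ($h = - 5 \left(0 + 8 \left(-28\right)\right) = - 5 \left(0 - 224\right) = \left(-5\right) \left(-224\right) = 1120$)
$g{\left(Q \right)} = \frac{1120}{Q}$
$g{\left(N \right)} - 41997 = \frac{1120}{- \frac{38}{3}} - 41997 = 1120 \left(- \frac{3}{38}\right) - 41997 = - \frac{1680}{19} - 41997 = - \frac{799623}{19}$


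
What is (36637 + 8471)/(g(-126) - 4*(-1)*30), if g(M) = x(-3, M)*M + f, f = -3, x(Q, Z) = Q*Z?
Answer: -5012/5279 ≈ -0.94942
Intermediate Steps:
g(M) = -3 - 3*M² (g(M) = (-3*M)*M - 3 = -3*M² - 3 = -3 - 3*M²)
(36637 + 8471)/(g(-126) - 4*(-1)*30) = (36637 + 8471)/((-3 - 3*(-126)²) - 4*(-1)*30) = 45108/((-3 - 3*15876) + 4*30) = 45108/((-3 - 47628) + 120) = 45108/(-47631 + 120) = 45108/(-47511) = 45108*(-1/47511) = -5012/5279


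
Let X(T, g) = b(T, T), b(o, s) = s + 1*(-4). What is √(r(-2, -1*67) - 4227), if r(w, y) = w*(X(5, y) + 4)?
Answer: I*√4237 ≈ 65.092*I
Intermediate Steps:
b(o, s) = -4 + s (b(o, s) = s - 4 = -4 + s)
X(T, g) = -4 + T
r(w, y) = 5*w (r(w, y) = w*((-4 + 5) + 4) = w*(1 + 4) = w*5 = 5*w)
√(r(-2, -1*67) - 4227) = √(5*(-2) - 4227) = √(-10 - 4227) = √(-4237) = I*√4237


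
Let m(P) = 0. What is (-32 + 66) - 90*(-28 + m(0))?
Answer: 2554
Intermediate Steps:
(-32 + 66) - 90*(-28 + m(0)) = (-32 + 66) - 90*(-28 + 0) = 34 - 90*(-28) = 34 + 2520 = 2554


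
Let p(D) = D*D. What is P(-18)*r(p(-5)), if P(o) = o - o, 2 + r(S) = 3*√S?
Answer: 0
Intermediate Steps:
p(D) = D²
r(S) = -2 + 3*√S
P(o) = 0
P(-18)*r(p(-5)) = 0*(-2 + 3*√((-5)²)) = 0*(-2 + 3*√25) = 0*(-2 + 3*5) = 0*(-2 + 15) = 0*13 = 0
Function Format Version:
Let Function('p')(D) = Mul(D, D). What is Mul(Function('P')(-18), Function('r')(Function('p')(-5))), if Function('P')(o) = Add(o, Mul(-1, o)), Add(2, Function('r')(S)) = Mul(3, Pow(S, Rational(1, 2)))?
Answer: 0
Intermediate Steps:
Function('p')(D) = Pow(D, 2)
Function('r')(S) = Add(-2, Mul(3, Pow(S, Rational(1, 2))))
Function('P')(o) = 0
Mul(Function('P')(-18), Function('r')(Function('p')(-5))) = Mul(0, Add(-2, Mul(3, Pow(Pow(-5, 2), Rational(1, 2))))) = Mul(0, Add(-2, Mul(3, Pow(25, Rational(1, 2))))) = Mul(0, Add(-2, Mul(3, 5))) = Mul(0, Add(-2, 15)) = Mul(0, 13) = 0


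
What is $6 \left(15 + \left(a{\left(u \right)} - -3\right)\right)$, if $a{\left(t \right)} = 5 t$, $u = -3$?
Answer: $18$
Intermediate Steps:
$6 \left(15 + \left(a{\left(u \right)} - -3\right)\right) = 6 \left(15 + \left(5 \left(-3\right) - -3\right)\right) = 6 \left(15 + \left(-15 + 3\right)\right) = 6 \left(15 - 12\right) = 6 \cdot 3 = 18$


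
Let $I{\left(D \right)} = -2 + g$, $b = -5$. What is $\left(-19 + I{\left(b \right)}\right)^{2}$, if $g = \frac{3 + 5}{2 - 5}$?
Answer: $\frac{5041}{9} \approx 560.11$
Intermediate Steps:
$g = - \frac{8}{3}$ ($g = \frac{8}{-3} = 8 \left(- \frac{1}{3}\right) = - \frac{8}{3} \approx -2.6667$)
$I{\left(D \right)} = - \frac{14}{3}$ ($I{\left(D \right)} = -2 - \frac{8}{3} = - \frac{14}{3}$)
$\left(-19 + I{\left(b \right)}\right)^{2} = \left(-19 - \frac{14}{3}\right)^{2} = \left(- \frac{71}{3}\right)^{2} = \frac{5041}{9}$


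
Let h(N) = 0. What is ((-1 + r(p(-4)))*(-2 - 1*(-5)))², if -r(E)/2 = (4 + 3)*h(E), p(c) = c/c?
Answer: 9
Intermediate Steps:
p(c) = 1
r(E) = 0 (r(E) = -2*(4 + 3)*0 = -14*0 = -2*0 = 0)
((-1 + r(p(-4)))*(-2 - 1*(-5)))² = ((-1 + 0)*(-2 - 1*(-5)))² = (-(-2 + 5))² = (-1*3)² = (-3)² = 9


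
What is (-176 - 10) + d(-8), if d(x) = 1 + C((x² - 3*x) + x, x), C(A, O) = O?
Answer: -193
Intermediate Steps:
d(x) = 1 + x
(-176 - 10) + d(-8) = (-176 - 10) + (1 - 8) = -186 - 7 = -193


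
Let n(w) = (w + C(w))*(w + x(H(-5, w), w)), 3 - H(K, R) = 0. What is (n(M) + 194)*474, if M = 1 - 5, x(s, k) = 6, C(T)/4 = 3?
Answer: 99540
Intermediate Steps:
C(T) = 12 (C(T) = 4*3 = 12)
H(K, R) = 3 (H(K, R) = 3 - 1*0 = 3 + 0 = 3)
M = -4
n(w) = (6 + w)*(12 + w) (n(w) = (w + 12)*(w + 6) = (12 + w)*(6 + w) = (6 + w)*(12 + w))
(n(M) + 194)*474 = ((72 + (-4)² + 18*(-4)) + 194)*474 = ((72 + 16 - 72) + 194)*474 = (16 + 194)*474 = 210*474 = 99540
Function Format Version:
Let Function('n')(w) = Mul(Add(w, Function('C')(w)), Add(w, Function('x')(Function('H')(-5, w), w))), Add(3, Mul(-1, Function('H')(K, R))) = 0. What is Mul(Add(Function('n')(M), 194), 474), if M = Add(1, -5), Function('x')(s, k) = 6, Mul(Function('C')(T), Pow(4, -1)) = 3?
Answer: 99540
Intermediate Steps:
Function('C')(T) = 12 (Function('C')(T) = Mul(4, 3) = 12)
Function('H')(K, R) = 3 (Function('H')(K, R) = Add(3, Mul(-1, 0)) = Add(3, 0) = 3)
M = -4
Function('n')(w) = Mul(Add(6, w), Add(12, w)) (Function('n')(w) = Mul(Add(w, 12), Add(w, 6)) = Mul(Add(12, w), Add(6, w)) = Mul(Add(6, w), Add(12, w)))
Mul(Add(Function('n')(M), 194), 474) = Mul(Add(Add(72, Pow(-4, 2), Mul(18, -4)), 194), 474) = Mul(Add(Add(72, 16, -72), 194), 474) = Mul(Add(16, 194), 474) = Mul(210, 474) = 99540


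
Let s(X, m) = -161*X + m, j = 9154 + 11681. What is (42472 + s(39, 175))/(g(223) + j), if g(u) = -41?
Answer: 18184/10397 ≈ 1.7490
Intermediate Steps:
j = 20835
s(X, m) = m - 161*X
(42472 + s(39, 175))/(g(223) + j) = (42472 + (175 - 161*39))/(-41 + 20835) = (42472 + (175 - 6279))/20794 = (42472 - 6104)*(1/20794) = 36368*(1/20794) = 18184/10397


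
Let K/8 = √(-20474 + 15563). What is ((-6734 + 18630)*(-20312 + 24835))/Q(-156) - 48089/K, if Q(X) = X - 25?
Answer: -53805608/181 + 48089*I*√4911/39288 ≈ -2.9727e+5 + 85.777*I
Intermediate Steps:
K = 8*I*√4911 (K = 8*√(-20474 + 15563) = 8*√(-4911) = 8*(I*√4911) = 8*I*√4911 ≈ 560.63*I)
Q(X) = -25 + X
((-6734 + 18630)*(-20312 + 24835))/Q(-156) - 48089/K = ((-6734 + 18630)*(-20312 + 24835))/(-25 - 156) - 48089*(-I*√4911/39288) = (11896*4523)/(-181) - (-48089)*I*√4911/39288 = 53805608*(-1/181) + 48089*I*√4911/39288 = -53805608/181 + 48089*I*√4911/39288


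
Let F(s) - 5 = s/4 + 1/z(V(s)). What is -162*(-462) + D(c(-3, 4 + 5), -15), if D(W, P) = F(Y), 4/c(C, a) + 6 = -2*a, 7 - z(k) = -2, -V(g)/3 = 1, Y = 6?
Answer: 1347311/18 ≈ 74851.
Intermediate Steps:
V(g) = -3 (V(g) = -3*1 = -3)
z(k) = 9 (z(k) = 7 - 1*(-2) = 7 + 2 = 9)
F(s) = 46/9 + s/4 (F(s) = 5 + (s/4 + 1/9) = 5 + (s*(¼) + 1*(⅑)) = 5 + (s/4 + ⅑) = 5 + (⅑ + s/4) = 46/9 + s/4)
c(C, a) = 4/(-6 - 2*a)
D(W, P) = 119/18 (D(W, P) = 46/9 + (¼)*6 = 46/9 + 3/2 = 119/18)
-162*(-462) + D(c(-3, 4 + 5), -15) = -162*(-462) + 119/18 = 74844 + 119/18 = 1347311/18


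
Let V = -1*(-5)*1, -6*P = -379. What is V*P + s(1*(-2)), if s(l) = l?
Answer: 1883/6 ≈ 313.83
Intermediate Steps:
P = 379/6 (P = -⅙*(-379) = 379/6 ≈ 63.167)
V = 5 (V = 5*1 = 5)
V*P + s(1*(-2)) = 5*(379/6) + 1*(-2) = 1895/6 - 2 = 1883/6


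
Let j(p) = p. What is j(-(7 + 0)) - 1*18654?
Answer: -18661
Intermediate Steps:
j(-(7 + 0)) - 1*18654 = -(7 + 0) - 1*18654 = -1*7 - 18654 = -7 - 18654 = -18661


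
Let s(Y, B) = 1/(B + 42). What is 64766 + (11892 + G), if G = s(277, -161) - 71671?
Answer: 593452/119 ≈ 4987.0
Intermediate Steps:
s(Y, B) = 1/(42 + B)
G = -8528850/119 (G = 1/(42 - 161) - 71671 = 1/(-119) - 71671 = -1/119 - 71671 = -8528850/119 ≈ -71671.)
64766 + (11892 + G) = 64766 + (11892 - 8528850/119) = 64766 - 7113702/119 = 593452/119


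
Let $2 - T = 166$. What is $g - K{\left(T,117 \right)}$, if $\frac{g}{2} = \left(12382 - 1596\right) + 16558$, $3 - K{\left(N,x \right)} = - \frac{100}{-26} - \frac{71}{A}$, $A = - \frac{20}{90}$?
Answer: $\frac{1430217}{26} \approx 55008.0$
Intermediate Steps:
$A = - \frac{2}{9}$ ($A = \left(-20\right) \frac{1}{90} = - \frac{2}{9} \approx -0.22222$)
$T = -164$ ($T = 2 - 166 = -164$)
$K{\left(N,x \right)} = - \frac{8329}{26}$ ($K{\left(N,x \right)} = 3 - \left(- \frac{100}{-26} - \frac{71}{- \frac{2}{9}}\right) = 3 - \left(\left(-100\right) \left(- \frac{1}{26}\right) - - \frac{639}{2}\right) = 3 - \left(\frac{50}{13} + \frac{639}{2}\right) = 3 - \frac{8407}{26} = - \frac{8329}{26}$)
$g = 54688$ ($g = 2 \left(\left(12382 - 1596\right) + 16558\right) = 2 \left(10786 + 16558\right) = 2 \cdot 27344 = 54688$)
$g - K{\left(T,117 \right)} = 54688 - - \frac{8329}{26} = 54688 + \frac{8329}{26} = \frac{1430217}{26}$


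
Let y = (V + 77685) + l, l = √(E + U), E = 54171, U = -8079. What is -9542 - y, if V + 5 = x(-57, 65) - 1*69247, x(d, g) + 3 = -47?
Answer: -17925 - 2*√11523 ≈ -18140.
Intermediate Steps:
x(d, g) = -50 (x(d, g) = -3 - 47 = -50)
V = -69302 (V = -5 + (-50 - 1*69247) = -5 + (-50 - 69247) = -5 - 69297 = -69302)
l = 2*√11523 (l = √(54171 - 8079) = √46092 = 2*√11523 ≈ 214.69)
y = 8383 + 2*√11523 (y = (-69302 + 77685) + 2*√11523 = 8383 + 2*√11523 ≈ 8597.7)
-9542 - y = -9542 - (8383 + 2*√11523) = -9542 + (-8383 - 2*√11523) = -17925 - 2*√11523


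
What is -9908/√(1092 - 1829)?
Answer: 9908*I*√737/737 ≈ 364.97*I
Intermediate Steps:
-9908/√(1092 - 1829) = -9908*(-I*√737/737) = -(-9908)*I*√737/737 = 9908*I*√737/737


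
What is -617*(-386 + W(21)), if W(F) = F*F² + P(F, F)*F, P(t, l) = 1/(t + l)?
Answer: -10952367/2 ≈ -5.4762e+6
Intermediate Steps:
P(t, l) = 1/(l + t)
W(F) = ½ + F³ (W(F) = F*F² + F/(F + F) = F³ + F/((2*F)) = F³ + (1/(2*F))*F = F³ + ½ = ½ + F³)
-617*(-386 + W(21)) = -617*(-386 + (½ + 21³)) = -617*(-386 + (½ + 9261)) = -617*(-386 + 18523/2) = -617*17751/2 = -10952367/2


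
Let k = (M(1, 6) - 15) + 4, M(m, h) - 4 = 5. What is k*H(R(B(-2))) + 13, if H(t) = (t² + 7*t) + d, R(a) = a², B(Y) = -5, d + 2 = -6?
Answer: -1571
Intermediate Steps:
M(m, h) = 9 (M(m, h) = 4 + 5 = 9)
d = -8 (d = -2 - 6 = -8)
H(t) = -8 + t² + 7*t (H(t) = (t² + 7*t) - 8 = -8 + t² + 7*t)
k = -2 (k = (9 - 15) + 4 = -6 + 4 = -2)
k*H(R(B(-2))) + 13 = -2*(-8 + ((-5)²)² + 7*(-5)²) + 13 = -2*(-8 + 25² + 7*25) + 13 = -2*(-8 + 625 + 175) + 13 = -2*792 + 13 = -1584 + 13 = -1571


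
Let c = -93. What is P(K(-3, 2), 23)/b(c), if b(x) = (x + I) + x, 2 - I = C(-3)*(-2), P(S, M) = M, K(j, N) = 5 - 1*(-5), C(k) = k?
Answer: -23/190 ≈ -0.12105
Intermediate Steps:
K(j, N) = 10 (K(j, N) = 5 + 5 = 10)
I = -4 (I = 2 - (-3)*(-2) = 2 - 1*6 = 2 - 6 = -4)
b(x) = -4 + 2*x (b(x) = (x - 4) + x = (-4 + x) + x = -4 + 2*x)
P(K(-3, 2), 23)/b(c) = 23/(-4 + 2*(-93)) = 23/(-4 - 186) = 23/(-190) = 23*(-1/190) = -23/190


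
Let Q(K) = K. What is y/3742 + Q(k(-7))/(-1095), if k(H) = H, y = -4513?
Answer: -4915541/4097490 ≈ -1.1996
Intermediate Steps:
y/3742 + Q(k(-7))/(-1095) = -4513/3742 - 7/(-1095) = -4513*1/3742 - 7*(-1/1095) = -4513/3742 + 7/1095 = -4915541/4097490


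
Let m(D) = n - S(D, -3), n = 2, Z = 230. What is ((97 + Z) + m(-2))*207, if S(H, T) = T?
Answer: 68724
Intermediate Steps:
m(D) = 5 (m(D) = 2 - 1*(-3) = 2 + 3 = 5)
((97 + Z) + m(-2))*207 = ((97 + 230) + 5)*207 = (327 + 5)*207 = 332*207 = 68724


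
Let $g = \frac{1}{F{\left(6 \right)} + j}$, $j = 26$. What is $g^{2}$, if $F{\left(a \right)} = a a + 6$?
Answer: $\frac{1}{4624} \approx 0.00021626$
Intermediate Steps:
$F{\left(a \right)} = 6 + a^{2}$ ($F{\left(a \right)} = a^{2} + 6 = 6 + a^{2}$)
$g = \frac{1}{68}$ ($g = \frac{1}{\left(6 + 6^{2}\right) + 26} = \frac{1}{\left(6 + 36\right) + 26} = \frac{1}{42 + 26} = \frac{1}{68} \approx 0.014706$)
$g^{2} = \left(\frac{1}{68}\right)^{2} = \frac{1}{4624}$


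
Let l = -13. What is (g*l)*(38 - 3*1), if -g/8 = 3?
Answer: 10920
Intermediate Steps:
g = -24 (g = -8*3 = -24)
(g*l)*(38 - 3*1) = (-24*(-13))*(38 - 3*1) = 312*(38 - 3) = 312*35 = 10920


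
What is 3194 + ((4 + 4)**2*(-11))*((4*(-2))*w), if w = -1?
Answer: -2438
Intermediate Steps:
3194 + ((4 + 4)**2*(-11))*((4*(-2))*w) = 3194 + ((4 + 4)**2*(-11))*((4*(-2))*(-1)) = 3194 + (8**2*(-11))*(-8*(-1)) = 3194 + (64*(-11))*8 = 3194 - 704*8 = 3194 - 5632 = -2438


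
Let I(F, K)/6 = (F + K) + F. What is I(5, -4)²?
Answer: 1296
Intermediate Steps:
I(F, K) = 6*K + 12*F (I(F, K) = 6*((F + K) + F) = 6*(K + 2*F) = 6*K + 12*F)
I(5, -4)² = (6*(-4) + 12*5)² = (-24 + 60)² = 36² = 1296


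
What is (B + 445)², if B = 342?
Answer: 619369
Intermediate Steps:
(B + 445)² = (342 + 445)² = 787² = 619369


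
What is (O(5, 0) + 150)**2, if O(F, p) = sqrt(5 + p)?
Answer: (150 + sqrt(5))**2 ≈ 23176.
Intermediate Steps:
(O(5, 0) + 150)**2 = (sqrt(5 + 0) + 150)**2 = (sqrt(5) + 150)**2 = (150 + sqrt(5))**2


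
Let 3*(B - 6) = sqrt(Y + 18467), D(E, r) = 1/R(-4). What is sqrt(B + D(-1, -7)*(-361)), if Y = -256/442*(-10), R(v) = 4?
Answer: sqrt(-148134753 + 2652*sqrt(902229627))/1326 ≈ 6.2406*I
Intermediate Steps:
Y = 1280/221 (Y = -256*1/442*(-10) = -128/221*(-10) = 1280/221 ≈ 5.7919)
D(E, r) = 1/4
B = 6 + sqrt(902229627)/663 (B = 6 + sqrt(1280/221 + 18467)/3 = 6 + sqrt(4082487/221)/3 = 6 + (sqrt(902229627)/221)/3 = 6 + sqrt(902229627)/663 ≈ 51.305)
sqrt(B + D(-1, -7)*(-361)) = sqrt((6 + sqrt(902229627)/663) + (1/4)*(-361)) = sqrt((6 + sqrt(902229627)/663) - 361/4) = sqrt(-337/4 + sqrt(902229627)/663)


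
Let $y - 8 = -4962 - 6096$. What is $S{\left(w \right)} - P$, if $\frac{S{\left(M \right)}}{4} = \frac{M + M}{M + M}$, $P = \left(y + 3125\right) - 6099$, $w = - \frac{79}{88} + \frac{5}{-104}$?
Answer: $14028$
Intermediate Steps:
$y = -11050$ ($y = 8 - 11058 = -11050$)
$w = - \frac{541}{572}$ ($w = \left(-79\right) \frac{1}{88} + 5 \left(- \frac{1}{104}\right) = - \frac{79}{88} - \frac{5}{104} = - \frac{541}{572} \approx -0.9458$)
$P = -14024$ ($P = \left(-11050 + 3125\right) - 6099 = -7925 - 6099 = -14024$)
$S{\left(M \right)} = 4$ ($S{\left(M \right)} = 4 \frac{M + M}{M + M} = 4 \frac{2 M}{2 M} = 4 \cdot 2 M \frac{1}{2 M} = 4 \cdot 1 = 4$)
$S{\left(w \right)} - P = 4 - -14024 = 4 + 14024 = 14028$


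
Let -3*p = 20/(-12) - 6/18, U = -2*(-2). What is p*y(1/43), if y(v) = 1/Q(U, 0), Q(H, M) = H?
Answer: 1/6 ≈ 0.16667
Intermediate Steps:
U = 4
y(v) = 1/4
p = 2/3 (p = -(20/(-12) - 6/18)/3 = -(20*(-1/12) - 6*1/18)/3 = -(-5/3 - 1/3)/3 = -1/3*(-2) = 2/3 ≈ 0.66667)
p*y(1/43) = (2/3)*(1/4) = 1/6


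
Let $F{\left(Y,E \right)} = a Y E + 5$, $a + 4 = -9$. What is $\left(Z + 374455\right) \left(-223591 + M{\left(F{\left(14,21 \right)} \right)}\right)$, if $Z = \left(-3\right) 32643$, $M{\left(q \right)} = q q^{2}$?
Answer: $-15378153709296704$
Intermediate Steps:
$a = -13$ ($a = -4 - 9 = -13$)
$F{\left(Y,E \right)} = 5 - 13 E Y$ ($F{\left(Y,E \right)} = - 13 Y E + 5 = - 13 E Y + 5 = 5 - 13 E Y$)
$M{\left(q \right)} = q^{3}$
$Z = -97929$
$\left(Z + 374455\right) \left(-223591 + M{\left(F{\left(14,21 \right)} \right)}\right) = \left(-97929 + 374455\right) \left(-223591 + \left(5 - 273 \cdot 14\right)^{3}\right) = 276526 \left(-223591 + \left(5 - 3822\right)^{3}\right) = 276526 \left(-223591 + \left(-3817\right)^{3}\right) = 276526 \left(-223591 - 55611739513\right) = 276526 \left(-55611963104\right) = -15378153709296704$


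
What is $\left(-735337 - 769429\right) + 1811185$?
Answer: $306419$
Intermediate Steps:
$\left(-735337 - 769429\right) + 1811185 = -1504766 + 1811185 = 306419$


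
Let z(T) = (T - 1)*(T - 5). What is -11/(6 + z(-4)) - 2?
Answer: -113/51 ≈ -2.2157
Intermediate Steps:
z(T) = (-1 + T)*(-5 + T)
-11/(6 + z(-4)) - 2 = -11/(6 + (5 + (-4)**2 - 6*(-4))) - 2 = -11/(6 + (5 + 16 + 24)) - 2 = -11/(6 + 45) - 2 = -11/51 - 2 = -113/51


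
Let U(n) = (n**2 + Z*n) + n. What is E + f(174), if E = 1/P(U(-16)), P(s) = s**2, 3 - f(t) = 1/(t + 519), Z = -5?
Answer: 212787893/70963200 ≈ 2.9986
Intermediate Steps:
U(n) = n**2 - 4*n (U(n) = (n**2 - 5*n) + n = n**2 - 4*n)
f(t) = 3 - 1/(519 + t) (f(t) = 3 - 1/(t + 519) = 3 - 1/(519 + t))
E = 1/102400 (E = 1/((-16*(-4 - 16))**2) = 1/((-16*(-20))**2) = 1/(320**2) = 1/102400 ≈ 9.7656e-6)
E + f(174) = 1/102400 + (1556 + 3*174)/(519 + 174) = 1/102400 + (1556 + 522)/693 = 1/102400 + (1/693)*2078 = 1/102400 + 2078/693 = 212787893/70963200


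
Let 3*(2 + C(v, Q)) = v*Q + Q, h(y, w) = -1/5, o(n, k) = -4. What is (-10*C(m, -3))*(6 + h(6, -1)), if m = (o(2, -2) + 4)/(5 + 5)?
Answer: 174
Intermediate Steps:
h(y, w) = -⅕ (h(y, w) = -1*⅕ = -⅕)
m = 0 (m = (-4 + 4)/(5 + 5) = 0/10 = 0*(⅒) = 0)
C(v, Q) = -2 + Q/3 + Q*v/3 (C(v, Q) = -2 + (v*Q + Q)/3 = -2 + (Q*v + Q)/3 = -2 + (Q + Q*v)/3 = -2 + (Q/3 + Q*v/3) = -2 + Q/3 + Q*v/3)
(-10*C(m, -3))*(6 + h(6, -1)) = (-10*(-2 + (⅓)*(-3) + (⅓)*(-3)*0))*(6 - ⅕) = -10*(-2 - 1 + 0)*(29/5) = -10*(-3)*(29/5) = 30*(29/5) = 174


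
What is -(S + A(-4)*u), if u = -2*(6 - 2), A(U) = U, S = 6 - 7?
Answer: -31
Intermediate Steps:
S = -1
u = -8 (u = -2*4 = -8)
-(S + A(-4)*u) = -(-1 - 4*(-8)) = -(-1 + 32) = -1*31 = -31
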